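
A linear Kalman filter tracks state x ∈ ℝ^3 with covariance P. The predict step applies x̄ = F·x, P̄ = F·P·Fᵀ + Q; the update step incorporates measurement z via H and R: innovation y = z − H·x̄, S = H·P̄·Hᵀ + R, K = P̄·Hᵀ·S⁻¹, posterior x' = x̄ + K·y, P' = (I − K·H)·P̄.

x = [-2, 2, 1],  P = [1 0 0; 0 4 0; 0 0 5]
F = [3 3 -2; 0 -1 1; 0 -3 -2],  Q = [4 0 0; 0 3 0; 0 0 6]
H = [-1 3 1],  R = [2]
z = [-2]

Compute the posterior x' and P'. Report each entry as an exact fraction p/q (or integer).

x̄ = F·x = [-2, -1, -8]
P̄ = F·P·Fᵀ + Q = [69 -22 -16; -22 12 2; -16 2 62]
y = z − H·x̄ = [7]
S = H·P̄·Hᵀ + R = [417]
K = P̄·Hᵀ·S⁻¹ = [-151/417; 20/139; 28/139]
x' = x̄ + K·y = [-1891/417, 1/139, -916/139]
P' = (I − K·H)·P̄ = [5972/417 -38/139 2004/139; -38/139 468/139 -1402/139; 2004/139 -1402/139 6266/139]

x' = [-1891/417, 1/139, -916/139]
P' = [5972/417 -38/139 2004/139; -38/139 468/139 -1402/139; 2004/139 -1402/139 6266/139]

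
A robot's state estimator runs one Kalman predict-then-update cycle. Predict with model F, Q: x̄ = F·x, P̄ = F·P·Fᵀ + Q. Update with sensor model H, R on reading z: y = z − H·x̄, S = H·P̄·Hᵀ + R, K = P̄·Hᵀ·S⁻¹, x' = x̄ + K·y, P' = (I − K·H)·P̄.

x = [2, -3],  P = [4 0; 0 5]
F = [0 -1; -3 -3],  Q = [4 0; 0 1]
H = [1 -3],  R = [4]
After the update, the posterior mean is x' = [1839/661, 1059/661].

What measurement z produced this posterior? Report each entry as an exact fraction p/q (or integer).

x̄ = F·x = [3, 3]
P̄ = F·P·Fᵀ + Q = [9 15; 15 82]
S = H·P̄·Hᵀ + R = [661]
K = P̄·Hᵀ·S⁻¹ = [-36/661; -231/661]
x' − x̄ = [-144/661, -924/661] = K·y
y = (KᵀK)⁻¹·Kᵀ·(x' − x̄) = [4]
z = y + H·x̄ = [4] + [-6] = [-2]

z = [-2]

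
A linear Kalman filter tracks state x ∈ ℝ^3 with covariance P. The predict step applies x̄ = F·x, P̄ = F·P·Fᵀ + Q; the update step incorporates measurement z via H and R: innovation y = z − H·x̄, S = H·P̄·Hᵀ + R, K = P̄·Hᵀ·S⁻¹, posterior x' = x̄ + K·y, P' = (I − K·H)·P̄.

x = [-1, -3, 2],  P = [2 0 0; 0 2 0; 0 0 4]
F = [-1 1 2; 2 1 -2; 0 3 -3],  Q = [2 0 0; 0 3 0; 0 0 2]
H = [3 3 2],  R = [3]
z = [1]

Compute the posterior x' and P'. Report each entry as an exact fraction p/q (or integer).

x̄ = F·x = [2, -9, -15]
P̄ = F·P·Fᵀ + Q = [22 -18 -18; -18 29 30; -18 30 56]
y = z − H·x̄ = [52]
S = H·P̄·Hᵀ + R = [506]
K = P̄·Hᵀ·S⁻¹ = [-12/253; 93/506; 74/253]
x' = x̄ + K·y = [-118/253, 141/253, 53/253]
P' = (I − K·H)·P̄ = [5278/253 -3438/253 -2778/253; -3438/253 6025/506 708/253; -2778/253 708/253 3216/253]

x' = [-118/253, 141/253, 53/253]
P' = [5278/253 -3438/253 -2778/253; -3438/253 6025/506 708/253; -2778/253 708/253 3216/253]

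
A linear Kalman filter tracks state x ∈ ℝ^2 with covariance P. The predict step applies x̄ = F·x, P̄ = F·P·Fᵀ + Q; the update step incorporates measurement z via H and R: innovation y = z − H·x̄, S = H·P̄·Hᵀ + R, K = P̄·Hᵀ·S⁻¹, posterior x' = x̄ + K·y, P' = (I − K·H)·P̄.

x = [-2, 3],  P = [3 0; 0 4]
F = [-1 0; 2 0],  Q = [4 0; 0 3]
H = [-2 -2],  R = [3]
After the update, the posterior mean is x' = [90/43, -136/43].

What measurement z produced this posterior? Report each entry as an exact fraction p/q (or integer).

x̄ = F·x = [2, -4]
P̄ = F·P·Fᵀ + Q = [7 -6; -6 15]
S = H·P̄·Hᵀ + R = [43]
K = P̄·Hᵀ·S⁻¹ = [-2/43; -18/43]
x' − x̄ = [4/43, 36/43] = K·y
y = (KᵀK)⁻¹·Kᵀ·(x' − x̄) = [-2]
z = y + H·x̄ = [-2] + [4] = [2]

z = [2]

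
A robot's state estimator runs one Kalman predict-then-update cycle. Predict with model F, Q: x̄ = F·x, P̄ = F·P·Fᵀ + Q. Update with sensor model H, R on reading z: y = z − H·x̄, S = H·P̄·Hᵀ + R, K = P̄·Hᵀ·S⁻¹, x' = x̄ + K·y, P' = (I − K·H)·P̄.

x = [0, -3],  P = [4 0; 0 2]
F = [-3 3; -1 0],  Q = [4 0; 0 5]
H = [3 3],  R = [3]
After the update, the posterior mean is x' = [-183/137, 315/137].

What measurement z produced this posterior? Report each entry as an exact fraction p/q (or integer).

z = [3]

x̄ = F·x = [-9, 0]
P̄ = F·P·Fᵀ + Q = [58 12; 12 9]
S = H·P̄·Hᵀ + R = [822]
K = P̄·Hᵀ·S⁻¹ = [35/137; 21/274]
x' − x̄ = [1050/137, 315/137] = K·y
y = (KᵀK)⁻¹·Kᵀ·(x' − x̄) = [30]
z = y + H·x̄ = [30] + [-27] = [3]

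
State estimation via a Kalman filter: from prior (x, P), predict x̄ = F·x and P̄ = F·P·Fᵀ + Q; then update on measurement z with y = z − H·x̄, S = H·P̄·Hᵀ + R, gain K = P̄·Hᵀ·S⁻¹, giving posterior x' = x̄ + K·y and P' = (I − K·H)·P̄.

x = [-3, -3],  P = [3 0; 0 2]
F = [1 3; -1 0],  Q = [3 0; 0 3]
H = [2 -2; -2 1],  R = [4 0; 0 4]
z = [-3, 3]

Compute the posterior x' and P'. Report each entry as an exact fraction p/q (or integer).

x' = [-1329/794, 12/397]
P' = [771/397 798/397; 798/397 1104/397]

x̄ = F·x = [-12, 3]
P̄ = F·P·Fᵀ + Q = [24 -3; -3 6]
y = z − H·x̄ = [27, -24]
S = H·P̄·Hᵀ + R = [148 -126; -126 118]
K = P̄·Hᵀ·S⁻¹ = [-27/794 -186/397; -153/397 -123/397]
x' = x̄ + K·y = [-1329/794, 12/397]
P' = (I − K·H)·P̄ = [771/397 798/397; 798/397 1104/397]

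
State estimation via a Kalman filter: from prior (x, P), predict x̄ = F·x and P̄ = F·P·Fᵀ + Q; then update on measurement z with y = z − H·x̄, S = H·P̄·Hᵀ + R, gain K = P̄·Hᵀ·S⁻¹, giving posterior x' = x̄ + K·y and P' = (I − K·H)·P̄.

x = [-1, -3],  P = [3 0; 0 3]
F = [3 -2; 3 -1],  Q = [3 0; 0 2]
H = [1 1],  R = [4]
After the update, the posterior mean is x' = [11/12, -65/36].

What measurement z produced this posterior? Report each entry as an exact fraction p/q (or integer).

z = [-1]

x̄ = F·x = [3, 0]
P̄ = F·P·Fᵀ + Q = [42 33; 33 32]
S = H·P̄·Hᵀ + R = [144]
K = P̄·Hᵀ·S⁻¹ = [25/48; 65/144]
x' − x̄ = [-25/12, -65/36] = K·y
y = (KᵀK)⁻¹·Kᵀ·(x' − x̄) = [-4]
z = y + H·x̄ = [-4] + [3] = [-1]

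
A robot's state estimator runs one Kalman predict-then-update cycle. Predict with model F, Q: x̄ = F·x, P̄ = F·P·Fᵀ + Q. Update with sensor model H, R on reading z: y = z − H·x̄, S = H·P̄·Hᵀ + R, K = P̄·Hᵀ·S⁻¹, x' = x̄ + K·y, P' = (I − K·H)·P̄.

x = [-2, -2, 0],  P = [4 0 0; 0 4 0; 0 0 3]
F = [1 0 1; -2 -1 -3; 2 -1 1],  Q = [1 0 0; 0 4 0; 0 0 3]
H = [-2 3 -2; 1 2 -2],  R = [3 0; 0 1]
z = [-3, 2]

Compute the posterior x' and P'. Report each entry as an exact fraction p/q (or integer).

x' = [13691/12517, -7266/12517, -10466/12517]
P' = [8227/12517 15271/12517 18179/12517; 15271/12517 59294/12517 68036/12517; 18179/12517 68036/12517 80473/12517]

x̄ = F·x = [-2, 6, -2]
P̄ = F·P·Fᵀ + Q = [8 -17 11; -17 51 -21; 11 -21 26]
y = z − H·x̄ = [-29, -12]
S = H·P̄·Hᵀ + R = [1142 643; 643 373]
K = P̄·Hᵀ·S⁻¹ = [-2333/12517 2411/12517; 3756/12517 -2213/12517; 2268/12517 -6695/12517]
x' = x̄ + K·y = [13691/12517, -7266/12517, -10466/12517]
P' = (I − K·H)·P̄ = [8227/12517 15271/12517 18179/12517; 15271/12517 59294/12517 68036/12517; 18179/12517 68036/12517 80473/12517]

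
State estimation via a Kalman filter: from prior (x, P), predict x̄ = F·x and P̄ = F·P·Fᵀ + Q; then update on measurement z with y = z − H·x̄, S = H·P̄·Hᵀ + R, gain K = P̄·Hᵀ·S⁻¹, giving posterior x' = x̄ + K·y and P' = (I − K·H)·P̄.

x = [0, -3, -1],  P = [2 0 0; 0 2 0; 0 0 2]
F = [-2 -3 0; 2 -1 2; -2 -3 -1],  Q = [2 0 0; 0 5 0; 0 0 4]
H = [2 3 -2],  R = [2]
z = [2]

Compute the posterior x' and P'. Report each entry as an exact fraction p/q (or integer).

x̄ = F·x = [9, 1, 10]
P̄ = F·P·Fᵀ + Q = [28 -2 26; -2 23 -6; 26 -6 32]
y = z − H·x̄ = [1]
S = H·P̄·Hᵀ + R = [289]
K = P̄·Hᵀ·S⁻¹ = [-2/289; 77/289; -30/289]
x' = x̄ + K·y = [2599/289, 366/289, 2860/289]
P' = (I − K·H)·P̄ = [8088/289 -424/289 7454/289; -424/289 718/289 576/289; 7454/289 576/289 8348/289]

x' = [2599/289, 366/289, 2860/289]
P' = [8088/289 -424/289 7454/289; -424/289 718/289 576/289; 7454/289 576/289 8348/289]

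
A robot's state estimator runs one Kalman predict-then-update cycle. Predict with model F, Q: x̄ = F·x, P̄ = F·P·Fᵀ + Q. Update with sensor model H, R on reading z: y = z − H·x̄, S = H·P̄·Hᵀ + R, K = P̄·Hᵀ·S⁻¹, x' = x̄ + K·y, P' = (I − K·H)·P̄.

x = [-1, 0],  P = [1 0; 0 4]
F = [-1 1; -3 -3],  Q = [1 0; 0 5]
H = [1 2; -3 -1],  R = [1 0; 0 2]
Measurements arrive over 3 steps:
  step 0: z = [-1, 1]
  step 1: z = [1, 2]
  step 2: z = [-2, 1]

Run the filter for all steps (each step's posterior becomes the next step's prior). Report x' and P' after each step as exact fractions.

step 0: x' = [-574/5867, -2631/5867], P' = [1983/5867 -1551/5867; -1551/5867 2509/5867]
step 1: x' = [-2710003/2903893, 2819979/2903893], P' = [887169/2903893 -672237/2903893; -672237/2903893 1135103/2903893]
step 2: x' = [64314271/271666447, -1555945148/1358332235], P' = [82311891/271666447 -62367015/271666447; -62367015/271666447 528928177/1358332235]

step 0: x̄ = F·x = [1, 3]
step 0: P̄ = F·P·Fᵀ + Q = [6 -9; -9 50]
step 0: y = z − H·x̄ = [-8, 7]
step 0: S = H·P̄·Hᵀ + R = [171 -55; -55 52]
step 0: K = P̄·Hᵀ·S⁻¹ = [-1119/5867 -2199/5867; 3467/5867 1072/5867]
step 0: x' = x̄ + K·y = [-574/5867, -2631/5867]
step 0: P' = (I − K·H)·P̄ = [1983/5867 -1551/5867; -1551/5867 2509/5867]
step 1: x̄ = F·x = [-2057/5867, 9615/5867]
step 1: P̄ = F·P·Fᵀ + Q = [13461/5867 -1578/5867; -1578/5867 41845/5867]
step 1: y = z − H·x̄ = [-11306/5867, 15178/5867]
step 1: S = H·P̄·Hᵀ + R = [180396/5867 -113027/5867; -113027/5867 165260/5867]
step 1: K = P̄·Hᵀ·S⁻¹ = [-457305/2903893 -994635/2903893; 1597969/2903893 440804/2903893]
step 1: x' = x̄ + K·y = [-2710003/2903893, 2819979/2903893]
step 1: P' = (I − K·H)·P̄ = [887169/2903893 -672237/2903893; -672237/2903893 1135103/2903893]
step 2: x̄ = F·x = [5529982/2903893, -329928/2903893]
step 2: P̄ = F·P·Fᵀ + Q = [6270639/2903893 -743802/2903893; -743802/2903893 20619647/2903893]
step 2: y = z − H·x̄ = [-10677912/2903893, 19163911/2903893]
step 2: S = H·P̄·Hᵀ + R = [88677912/2903893 -54844597/2903893; -54844597/2903893 78400372/2903893]
step 2: K = P̄·Hᵀ·S⁻¹ = [-42422139/271666447 -92284329/271666447; 746021279/1358332235 203288524/1358332235]
step 2: x' = x̄ + K·y = [64314271/271666447, -1555945148/1358332235]
step 2: P' = (I − K·H)·P̄ = [82311891/271666447 -62367015/271666447; -62367015/271666447 528928177/1358332235]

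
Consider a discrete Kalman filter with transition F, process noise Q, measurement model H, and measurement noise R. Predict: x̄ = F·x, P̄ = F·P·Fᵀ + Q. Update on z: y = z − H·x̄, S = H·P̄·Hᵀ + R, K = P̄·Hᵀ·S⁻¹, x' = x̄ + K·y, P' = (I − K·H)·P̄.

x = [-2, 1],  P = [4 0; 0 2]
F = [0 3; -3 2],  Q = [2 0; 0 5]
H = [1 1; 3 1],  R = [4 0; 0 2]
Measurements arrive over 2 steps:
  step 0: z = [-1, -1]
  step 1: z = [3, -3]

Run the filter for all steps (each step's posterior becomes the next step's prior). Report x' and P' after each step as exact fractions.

step 0: x' = [-879/2371, 128/2371], P' = [2588/2371 -5804/2371; -5804/2371 16080/2371]
step 1: x' = [-1750412/1157717, 2478807/1157717], P' = [4595930/8104019 -8733994/8104019; -8733994/8104019 25997646/8104019]

step 0: x̄ = F·x = [3, 8]
step 0: P̄ = F·P·Fᵀ + Q = [20 12; 12 49]
step 0: y = z − H·x̄ = [-12, -18]
step 0: S = H·P̄·Hᵀ + R = [97 157; 157 303]
step 0: K = P̄·Hᵀ·S⁻¹ = [-804/2371 980/2371; 2569/2371 -666/2371]
step 0: x' = x̄ + K·y = [-879/2371, 128/2371]
step 0: P' = (I − K·H)·P̄ = [2588/2371 -5804/2371; -5804/2371 16080/2371]
step 1: x̄ = F·x = [384/2371, 2893/2371]
step 1: P̄ = F·P·Fᵀ + Q = [149462/2371 148716/2371; 148716/2371 169115/2371]
step 1: y = z − H·x̄ = [3836/2371, -11158/2371]
step 1: S = H·P̄·Hᵀ + R = [625493/2371 1212365/2371; 1212365/2371 2411311/2371]
step 1: K = P̄·Hᵀ·S⁻¹ = [-147788/1157717 229718/736729; 616559/1157717 -9288/736729]
step 1: x' = x̄ + K·y = [-1750412/1157717, 2478807/1157717]
step 1: P' = (I − K·H)·P̄ = [4595930/8104019 -8733994/8104019; -8733994/8104019 25997646/8104019]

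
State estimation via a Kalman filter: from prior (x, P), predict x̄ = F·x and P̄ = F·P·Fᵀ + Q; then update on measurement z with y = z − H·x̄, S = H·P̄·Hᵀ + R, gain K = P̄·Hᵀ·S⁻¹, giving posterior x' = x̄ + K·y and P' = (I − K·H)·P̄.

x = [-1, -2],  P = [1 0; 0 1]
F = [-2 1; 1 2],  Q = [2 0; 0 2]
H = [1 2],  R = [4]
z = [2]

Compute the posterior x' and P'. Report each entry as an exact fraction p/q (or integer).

x' = [28/13, -9/13]
P' = [224/39 -98/39; -98/39 77/39]

x̄ = F·x = [0, -5]
P̄ = F·P·Fᵀ + Q = [7 0; 0 7]
y = z − H·x̄ = [12]
S = H·P̄·Hᵀ + R = [39]
K = P̄·Hᵀ·S⁻¹ = [7/39; 14/39]
x' = x̄ + K·y = [28/13, -9/13]
P' = (I − K·H)·P̄ = [224/39 -98/39; -98/39 77/39]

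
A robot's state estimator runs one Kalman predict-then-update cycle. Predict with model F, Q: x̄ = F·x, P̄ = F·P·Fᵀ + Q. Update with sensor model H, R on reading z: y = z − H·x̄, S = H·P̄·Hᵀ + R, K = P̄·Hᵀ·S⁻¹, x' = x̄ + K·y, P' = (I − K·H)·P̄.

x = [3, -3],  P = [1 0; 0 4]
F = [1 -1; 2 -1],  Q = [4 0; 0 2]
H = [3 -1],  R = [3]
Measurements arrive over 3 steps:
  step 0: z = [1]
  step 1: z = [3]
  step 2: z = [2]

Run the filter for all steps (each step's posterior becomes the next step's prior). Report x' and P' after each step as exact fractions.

step 0: x̄ = F·x = [6, 9]
step 0: P̄ = F·P·Fᵀ + Q = [9 6; 6 10]
step 0: y = z − H·x̄ = [-8]
step 0: S = H·P̄·Hᵀ + R = [58]
step 0: K = P̄·Hᵀ·S⁻¹ = [21/58; 4/29]
step 0: x' = x̄ + K·y = [90/29, 229/29]
step 0: P' = (I − K·H)·P̄ = [81/58 90/29; 90/29 258/29]
step 1: x̄ = F·x = [-139/29, -49/29]
step 1: P̄ = F·P·Fᵀ + Q = [469/58 69/29; 69/29 118/29]
step 1: y = z − H·x̄ = [455/29]
step 1: S = H·P̄·Hᵀ + R = [3803/58]
step 1: K = P̄·Hᵀ·S⁻¹ = [1269/3803; 178/3803]
step 1: x' = x̄ + K·y = [1682/3803, -3633/3803]
step 1: P' = (I − K·H)·P̄ = [2987/3803 5154/3803; 5154/3803 14928/3803]
step 2: x̄ = F·x = [5315/3803, 6997/3803]
step 2: P̄ = F·P·Fᵀ + Q = [22819/3803 5440/3803; 5440/3803 13866/3803]
step 2: y = z − H·x̄ = [-1342/3803]
step 2: S = H·P̄·Hᵀ + R = [198006/3803]
step 2: K = P̄·Hᵀ·S⁻¹ = [63017/198006; 409/33001]
step 2: x' = x̄ + K·y = [2086/1623, 993/541]
step 2: P' = (I − K·H)·P̄ = [143875/198006 40429/33001; 40429/33001 120060/33001]

step 0: x' = [90/29, 229/29], P' = [81/58 90/29; 90/29 258/29]
step 1: x' = [1682/3803, -3633/3803], P' = [2987/3803 5154/3803; 5154/3803 14928/3803]
step 2: x' = [2086/1623, 993/541], P' = [143875/198006 40429/33001; 40429/33001 120060/33001]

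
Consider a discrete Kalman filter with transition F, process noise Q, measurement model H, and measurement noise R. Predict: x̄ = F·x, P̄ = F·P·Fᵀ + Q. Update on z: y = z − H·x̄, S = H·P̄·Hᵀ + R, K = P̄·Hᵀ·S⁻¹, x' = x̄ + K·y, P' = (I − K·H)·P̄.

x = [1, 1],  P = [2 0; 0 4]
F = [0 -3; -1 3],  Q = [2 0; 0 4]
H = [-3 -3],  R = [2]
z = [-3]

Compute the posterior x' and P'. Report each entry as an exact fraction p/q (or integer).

x̄ = F·x = [-3, 2]
P̄ = F·P·Fᵀ + Q = [38 -36; -36 42]
y = z − H·x̄ = [-6]
S = H·P̄·Hᵀ + R = [74]
K = P̄·Hᵀ·S⁻¹ = [-3/37; -9/37]
x' = x̄ + K·y = [-93/37, 128/37]
P' = (I − K·H)·P̄ = [1388/37 -1386/37; -1386/37 1392/37]

x' = [-93/37, 128/37]
P' = [1388/37 -1386/37; -1386/37 1392/37]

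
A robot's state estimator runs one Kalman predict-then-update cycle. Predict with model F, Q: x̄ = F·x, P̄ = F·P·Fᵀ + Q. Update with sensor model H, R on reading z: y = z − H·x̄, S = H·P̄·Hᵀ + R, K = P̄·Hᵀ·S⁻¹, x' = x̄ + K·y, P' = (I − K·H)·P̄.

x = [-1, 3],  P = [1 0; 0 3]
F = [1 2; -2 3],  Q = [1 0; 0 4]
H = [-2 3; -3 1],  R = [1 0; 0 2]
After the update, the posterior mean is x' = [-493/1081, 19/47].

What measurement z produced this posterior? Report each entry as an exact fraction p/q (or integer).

x̄ = F·x = [5, 11]
P̄ = F·P·Fᵀ + Q = [14 16; 16 35]
S = H·P̄·Hᵀ + R = [180 13; 13 67]
K = P̄·Hᵀ·S⁻¹ = [1678/11891 -4940/11891; 20/47 -13/47]
x' − x̄ = [-5898/1081, -498/47] = K·y
y = (KᵀK)⁻¹·Kᵀ·(x' − x̄) = [-21, 6]
z = y + H·x̄ = [-21, 6] + [23, -4] = [2, 2]

z = [2, 2]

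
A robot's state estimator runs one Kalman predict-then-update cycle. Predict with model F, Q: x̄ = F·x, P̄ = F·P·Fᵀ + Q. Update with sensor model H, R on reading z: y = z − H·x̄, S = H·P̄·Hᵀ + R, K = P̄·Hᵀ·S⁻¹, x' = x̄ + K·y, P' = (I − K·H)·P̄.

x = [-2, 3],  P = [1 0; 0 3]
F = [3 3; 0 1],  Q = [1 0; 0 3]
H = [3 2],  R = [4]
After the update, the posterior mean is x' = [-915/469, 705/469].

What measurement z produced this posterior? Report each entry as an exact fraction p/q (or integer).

z = [-3]

x̄ = F·x = [3, 3]
P̄ = F·P·Fᵀ + Q = [37 9; 9 6]
S = H·P̄·Hᵀ + R = [469]
K = P̄·Hᵀ·S⁻¹ = [129/469; 39/469]
x' − x̄ = [-2322/469, -702/469] = K·y
y = (KᵀK)⁻¹·Kᵀ·(x' − x̄) = [-18]
z = y + H·x̄ = [-18] + [15] = [-3]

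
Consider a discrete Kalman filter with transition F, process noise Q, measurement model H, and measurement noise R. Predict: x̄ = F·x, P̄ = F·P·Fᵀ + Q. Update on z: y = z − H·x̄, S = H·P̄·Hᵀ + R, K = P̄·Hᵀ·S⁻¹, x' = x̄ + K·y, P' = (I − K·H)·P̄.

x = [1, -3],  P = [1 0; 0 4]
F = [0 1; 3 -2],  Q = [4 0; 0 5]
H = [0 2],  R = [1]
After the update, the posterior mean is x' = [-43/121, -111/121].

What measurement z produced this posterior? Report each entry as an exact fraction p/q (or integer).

x̄ = F·x = [-3, 9]
P̄ = F·P·Fᵀ + Q = [8 -8; -8 30]
S = H·P̄·Hᵀ + R = [121]
K = P̄·Hᵀ·S⁻¹ = [-16/121; 60/121]
x' − x̄ = [320/121, -1200/121] = K·y
y = (KᵀK)⁻¹·Kᵀ·(x' − x̄) = [-20]
z = y + H·x̄ = [-20] + [18] = [-2]

z = [-2]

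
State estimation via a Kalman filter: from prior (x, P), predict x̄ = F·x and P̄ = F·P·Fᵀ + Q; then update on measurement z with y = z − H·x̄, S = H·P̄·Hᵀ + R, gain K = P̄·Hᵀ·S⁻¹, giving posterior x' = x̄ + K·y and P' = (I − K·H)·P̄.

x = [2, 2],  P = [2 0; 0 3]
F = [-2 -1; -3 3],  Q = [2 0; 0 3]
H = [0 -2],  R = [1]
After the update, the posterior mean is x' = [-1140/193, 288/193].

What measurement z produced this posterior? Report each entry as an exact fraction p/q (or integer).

z = [-3]

x̄ = F·x = [-6, 0]
P̄ = F·P·Fᵀ + Q = [13 3; 3 48]
S = H·P̄·Hᵀ + R = [193]
K = P̄·Hᵀ·S⁻¹ = [-6/193; -96/193]
x' − x̄ = [18/193, 288/193] = K·y
y = (KᵀK)⁻¹·Kᵀ·(x' − x̄) = [-3]
z = y + H·x̄ = [-3] + [0] = [-3]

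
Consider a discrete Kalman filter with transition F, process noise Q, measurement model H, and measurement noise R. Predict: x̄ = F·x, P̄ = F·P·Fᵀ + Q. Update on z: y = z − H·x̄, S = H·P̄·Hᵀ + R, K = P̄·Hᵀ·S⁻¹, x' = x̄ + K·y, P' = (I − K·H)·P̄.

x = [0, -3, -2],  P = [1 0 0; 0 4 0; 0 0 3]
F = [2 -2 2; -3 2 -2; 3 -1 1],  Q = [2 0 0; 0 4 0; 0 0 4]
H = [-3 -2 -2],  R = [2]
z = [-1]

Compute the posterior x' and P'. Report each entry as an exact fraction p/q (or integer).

x' = [89/100, -101/100, 19/100]
P' = [331/50 -479/50 1/50; -479/50 961/50 -259/50; 1/50 -259/50 271/50]

x̄ = F·x = [2, -2, 1]
P̄ = F·P·Fᵀ + Q = [34 -34 20; -34 41 -23; 20 -23 20]
y = z − H·x̄ = [3]
S = H·P̄·Hᵀ + R = [200]
K = P̄·Hᵀ·S⁻¹ = [-37/100; 33/100; -27/100]
x' = x̄ + K·y = [89/100, -101/100, 19/100]
P' = (I − K·H)·P̄ = [331/50 -479/50 1/50; -479/50 961/50 -259/50; 1/50 -259/50 271/50]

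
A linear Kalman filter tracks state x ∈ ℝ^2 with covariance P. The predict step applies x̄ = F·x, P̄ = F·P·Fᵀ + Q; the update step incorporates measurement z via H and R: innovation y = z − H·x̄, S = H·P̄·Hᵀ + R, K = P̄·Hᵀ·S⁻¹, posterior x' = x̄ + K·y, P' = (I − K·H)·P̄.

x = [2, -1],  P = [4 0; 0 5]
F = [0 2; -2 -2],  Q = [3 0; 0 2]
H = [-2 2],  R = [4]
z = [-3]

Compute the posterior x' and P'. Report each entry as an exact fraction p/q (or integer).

x' = [-93/68, -97/34]
P' = [497/102 227/51; 227/51 256/51]

x̄ = F·x = [-2, -2]
P̄ = F·P·Fᵀ + Q = [23 -20; -20 38]
y = z − H·x̄ = [-3]
S = H·P̄·Hᵀ + R = [408]
K = P̄·Hᵀ·S⁻¹ = [-43/204; 29/102]
x' = x̄ + K·y = [-93/68, -97/34]
P' = (I − K·H)·P̄ = [497/102 227/51; 227/51 256/51]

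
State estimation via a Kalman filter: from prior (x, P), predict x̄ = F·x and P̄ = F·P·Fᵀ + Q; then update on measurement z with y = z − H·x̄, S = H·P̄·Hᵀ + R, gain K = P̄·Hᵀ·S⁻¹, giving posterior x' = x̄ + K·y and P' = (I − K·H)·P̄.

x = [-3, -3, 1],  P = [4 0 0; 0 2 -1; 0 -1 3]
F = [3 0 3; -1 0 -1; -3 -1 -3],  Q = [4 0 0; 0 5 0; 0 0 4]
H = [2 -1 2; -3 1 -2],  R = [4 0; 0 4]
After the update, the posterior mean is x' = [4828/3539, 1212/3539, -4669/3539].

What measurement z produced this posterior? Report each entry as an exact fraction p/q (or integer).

z = [-2, -2]

x̄ = F·x = [-6, 2, 9]
P̄ = F·P·Fᵀ + Q = [67 -21 -60; -21 12 20; -60 20 63]
S = H·P̄·Hᵀ + R = [60 -91; -91 197]
K = P̄·Hᵀ·S⁻¹ = [-2387/3539 -2935/3539; 427/3539 826/3539; 3976/3539 3166/3539]
x' − x̄ = [26062/3539, -5866/3539, -36520/3539] = K·y
y = (KᵀK)⁻¹·Kᵀ·(x' − x̄) = [-6, -4]
z = y + H·x̄ = [-6, -4] + [4, 2] = [-2, -2]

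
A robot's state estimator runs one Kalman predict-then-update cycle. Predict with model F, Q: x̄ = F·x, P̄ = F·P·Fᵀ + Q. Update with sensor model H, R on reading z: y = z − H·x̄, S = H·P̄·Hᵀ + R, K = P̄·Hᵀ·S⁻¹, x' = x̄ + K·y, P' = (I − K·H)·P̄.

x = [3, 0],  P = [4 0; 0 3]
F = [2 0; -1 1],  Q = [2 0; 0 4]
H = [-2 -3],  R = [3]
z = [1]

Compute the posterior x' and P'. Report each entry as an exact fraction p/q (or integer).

x̄ = F·x = [6, -3]
P̄ = F·P·Fᵀ + Q = [18 -8; -8 11]
y = z − H·x̄ = [4]
S = H·P̄·Hᵀ + R = [78]
K = P̄·Hᵀ·S⁻¹ = [-2/13; -17/78]
x' = x̄ + K·y = [70/13, -151/39]
P' = (I − K·H)·P̄ = [210/13 -138/13; -138/13 569/78]

x' = [70/13, -151/39]
P' = [210/13 -138/13; -138/13 569/78]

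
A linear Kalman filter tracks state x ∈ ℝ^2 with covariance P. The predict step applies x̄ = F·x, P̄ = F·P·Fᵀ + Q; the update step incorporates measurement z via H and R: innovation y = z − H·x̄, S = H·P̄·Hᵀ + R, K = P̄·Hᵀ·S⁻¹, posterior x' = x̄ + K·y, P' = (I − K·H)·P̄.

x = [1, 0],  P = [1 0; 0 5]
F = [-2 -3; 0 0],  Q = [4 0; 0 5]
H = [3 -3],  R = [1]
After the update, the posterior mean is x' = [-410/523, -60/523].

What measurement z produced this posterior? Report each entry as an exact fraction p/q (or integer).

z = [-2]

x̄ = F·x = [-2, 0]
P̄ = F·P·Fᵀ + Q = [53 0; 0 5]
S = H·P̄·Hᵀ + R = [523]
K = P̄·Hᵀ·S⁻¹ = [159/523; -15/523]
x' − x̄ = [636/523, -60/523] = K·y
y = (KᵀK)⁻¹·Kᵀ·(x' − x̄) = [4]
z = y + H·x̄ = [4] + [-6] = [-2]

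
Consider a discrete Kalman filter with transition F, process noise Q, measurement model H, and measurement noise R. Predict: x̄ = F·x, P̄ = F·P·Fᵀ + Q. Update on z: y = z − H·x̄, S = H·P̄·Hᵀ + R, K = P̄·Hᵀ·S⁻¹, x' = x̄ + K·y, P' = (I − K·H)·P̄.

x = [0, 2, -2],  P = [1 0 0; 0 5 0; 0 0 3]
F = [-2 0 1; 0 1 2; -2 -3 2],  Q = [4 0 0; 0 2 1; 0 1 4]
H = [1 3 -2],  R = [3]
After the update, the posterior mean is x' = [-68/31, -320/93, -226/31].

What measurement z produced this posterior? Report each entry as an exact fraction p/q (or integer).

x̄ = F·x = [-2, -2, -10]
P̄ = F·P·Fᵀ + Q = [11 6 10; 6 19 -2; 10 -2 65]
S = H·P̄·Hᵀ + R = [465]
K = P̄·Hᵀ·S⁻¹ = [3/155; 67/465; -42/155]
x' − x̄ = [-6/31, -134/93, 84/31] = K·y
y = (KᵀK)⁻¹·Kᵀ·(x' − x̄) = [-10]
z = y + H·x̄ = [-10] + [12] = [2]

z = [2]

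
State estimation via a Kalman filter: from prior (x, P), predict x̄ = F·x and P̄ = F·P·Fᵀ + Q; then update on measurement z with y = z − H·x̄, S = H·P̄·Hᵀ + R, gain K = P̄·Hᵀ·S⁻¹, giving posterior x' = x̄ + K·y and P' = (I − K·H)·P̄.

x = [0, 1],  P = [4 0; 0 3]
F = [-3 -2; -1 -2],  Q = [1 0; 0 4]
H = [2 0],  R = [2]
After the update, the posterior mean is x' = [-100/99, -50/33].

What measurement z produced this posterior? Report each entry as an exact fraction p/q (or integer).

x̄ = F·x = [-2, -2]
P̄ = F·P·Fᵀ + Q = [49 24; 24 20]
S = H·P̄·Hᵀ + R = [198]
K = P̄·Hᵀ·S⁻¹ = [49/99; 8/33]
x' − x̄ = [98/99, 16/33] = K·y
y = (KᵀK)⁻¹·Kᵀ·(x' − x̄) = [2]
z = y + H·x̄ = [2] + [-4] = [-2]

z = [-2]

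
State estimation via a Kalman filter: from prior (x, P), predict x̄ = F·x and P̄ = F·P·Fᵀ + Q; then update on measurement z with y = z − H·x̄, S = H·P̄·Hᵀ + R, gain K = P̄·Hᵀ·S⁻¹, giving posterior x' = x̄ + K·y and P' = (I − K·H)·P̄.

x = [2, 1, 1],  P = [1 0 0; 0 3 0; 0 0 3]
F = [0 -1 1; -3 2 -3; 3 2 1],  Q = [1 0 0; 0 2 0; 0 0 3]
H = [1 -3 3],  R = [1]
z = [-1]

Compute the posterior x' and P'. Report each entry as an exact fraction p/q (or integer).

x' = [-2107/881, 2800/881, 3225/881]
P' = [4318/881 -5346/881 -6771/881; -5346/881 10561/881 12282/881; -6771/881 12282/881 14571/881]

x̄ = F·x = [0, -7, 9]
P̄ = F·P·Fᵀ + Q = [7 -15 -3; -15 50 -6; -3 -6 27]
y = z − H·x̄ = [-49]
S = H·P̄·Hᵀ + R = [881]
K = P̄·Hᵀ·S⁻¹ = [43/881; -183/881; 96/881]
x' = x̄ + K·y = [-2107/881, 2800/881, 3225/881]
P' = (I − K·H)·P̄ = [4318/881 -5346/881 -6771/881; -5346/881 10561/881 12282/881; -6771/881 12282/881 14571/881]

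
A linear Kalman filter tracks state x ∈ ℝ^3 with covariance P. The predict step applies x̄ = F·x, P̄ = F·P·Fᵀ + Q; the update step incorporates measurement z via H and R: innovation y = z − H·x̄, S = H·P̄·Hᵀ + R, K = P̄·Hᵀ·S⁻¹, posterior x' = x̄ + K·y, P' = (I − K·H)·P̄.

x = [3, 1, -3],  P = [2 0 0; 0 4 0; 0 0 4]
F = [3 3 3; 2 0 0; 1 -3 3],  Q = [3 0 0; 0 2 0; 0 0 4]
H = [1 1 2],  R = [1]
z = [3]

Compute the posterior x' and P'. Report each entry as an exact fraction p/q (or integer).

x' = [237/40, 27/4, -97/20]
P' = [10317/160 75/16 -2757/80; 75/16 65/8 -51/8; -2757/80 -51/8 2471/120]

x̄ = F·x = [3, 6, -9]
P̄ = F·P·Fᵀ + Q = [93 12 6; 12 10 4; 6 4 78]
y = z − H·x̄ = [12]
S = H·P̄·Hᵀ + R = [480]
K = P̄·Hᵀ·S⁻¹ = [39/160; 1/16; 83/240]
x' = x̄ + K·y = [237/40, 27/4, -97/20]
P' = (I − K·H)·P̄ = [10317/160 75/16 -2757/80; 75/16 65/8 -51/8; -2757/80 -51/8 2471/120]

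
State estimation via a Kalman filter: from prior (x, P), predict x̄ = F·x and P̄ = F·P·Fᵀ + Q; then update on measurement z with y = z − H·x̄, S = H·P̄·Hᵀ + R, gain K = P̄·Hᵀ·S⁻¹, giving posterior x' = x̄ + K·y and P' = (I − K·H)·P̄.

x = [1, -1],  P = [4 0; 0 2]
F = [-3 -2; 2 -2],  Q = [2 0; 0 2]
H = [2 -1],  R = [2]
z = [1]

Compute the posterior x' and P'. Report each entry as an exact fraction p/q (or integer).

x̄ = F·x = [-1, 4]
P̄ = F·P·Fᵀ + Q = [46 -16; -16 26]
y = z − H·x̄ = [7]
S = H·P̄·Hᵀ + R = [276]
K = P̄·Hᵀ·S⁻¹ = [9/23; -29/138]
x' = x̄ + K·y = [40/23, 349/138]
P' = (I − K·H)·P̄ = [86/23 154/23; 154/23 953/69]

x' = [40/23, 349/138]
P' = [86/23 154/23; 154/23 953/69]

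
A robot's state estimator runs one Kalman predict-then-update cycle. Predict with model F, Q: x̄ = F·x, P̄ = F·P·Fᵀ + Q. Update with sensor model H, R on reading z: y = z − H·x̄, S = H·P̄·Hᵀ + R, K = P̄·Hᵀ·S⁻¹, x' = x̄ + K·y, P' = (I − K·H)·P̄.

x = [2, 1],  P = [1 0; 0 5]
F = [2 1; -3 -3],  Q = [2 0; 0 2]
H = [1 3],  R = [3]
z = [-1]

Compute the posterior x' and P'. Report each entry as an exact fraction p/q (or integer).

x̄ = F·x = [5, -9]
P̄ = F·P·Fᵀ + Q = [11 -21; -21 56]
y = z − H·x̄ = [21]
S = H·P̄·Hᵀ + R = [392]
K = P̄·Hᵀ·S⁻¹ = [-13/98; 3/8]
x' = x̄ + K·y = [31/14, -9/8]
P' = (I − K·H)·P̄ = [201/49 -3/2; -3/2 7/8]

x' = [31/14, -9/8]
P' = [201/49 -3/2; -3/2 7/8]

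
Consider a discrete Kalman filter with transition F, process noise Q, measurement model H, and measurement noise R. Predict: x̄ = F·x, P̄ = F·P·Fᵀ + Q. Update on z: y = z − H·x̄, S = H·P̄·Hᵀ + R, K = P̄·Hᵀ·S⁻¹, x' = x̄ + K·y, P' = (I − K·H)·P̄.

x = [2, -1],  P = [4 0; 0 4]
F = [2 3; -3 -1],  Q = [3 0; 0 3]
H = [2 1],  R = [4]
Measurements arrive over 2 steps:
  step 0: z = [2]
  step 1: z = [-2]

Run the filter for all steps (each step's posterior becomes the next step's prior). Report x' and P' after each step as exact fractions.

step 0: x' = [493/123, -760/123], P' = [1289/123 -2282/123; -2282/123 4448/123]
step 1: x' = [18361/46003, -134850/46003], P' = [171903/46003 -263066/46003; -263066/46003 547680/46003]

step 0: x̄ = F·x = [1, -5]
step 0: P̄ = F·P·Fᵀ + Q = [55 -36; -36 43]
step 0: y = z − H·x̄ = [5]
step 0: S = H·P̄·Hᵀ + R = [123]
step 0: K = P̄·Hᵀ·S⁻¹ = [74/123; -29/123]
step 0: x' = x̄ + K·y = [493/123, -760/123]
step 0: P' = (I − K·H)·P̄ = [1289/123 -2282/123; -2282/123 4448/123]
step 1: x̄ = F·x = [-1294/123, -719/123]
step 1: P̄ = F·P·Fᵀ + Q = [18173/123 4024/123; 4024/123 2726/123]
step 1: y = z − H·x̄ = [3061/123]
step 1: S = H·P̄·Hᵀ + R = [92006/123]
step 1: K = P̄·Hᵀ·S⁻¹ = [20185/46003; 5387/46003]
step 1: x' = x̄ + K·y = [18361/46003, -134850/46003]
step 1: P' = (I − K·H)·P̄ = [171903/46003 -263066/46003; -263066/46003 547680/46003]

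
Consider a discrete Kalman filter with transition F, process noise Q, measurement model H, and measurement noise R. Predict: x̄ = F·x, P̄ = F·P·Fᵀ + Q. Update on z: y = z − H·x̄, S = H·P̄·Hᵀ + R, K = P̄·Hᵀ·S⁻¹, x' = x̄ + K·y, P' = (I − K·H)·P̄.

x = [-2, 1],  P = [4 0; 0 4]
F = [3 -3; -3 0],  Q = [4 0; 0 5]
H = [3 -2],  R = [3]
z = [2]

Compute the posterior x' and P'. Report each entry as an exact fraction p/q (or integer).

x' = [753/1283, -92/1283]
P' = [7508/1283 10812/1283; 10812/1283 16503/1283]

x̄ = F·x = [-9, 6]
P̄ = F·P·Fᵀ + Q = [76 -36; -36 41]
y = z − H·x̄ = [41]
S = H·P̄·Hᵀ + R = [1283]
K = P̄·Hᵀ·S⁻¹ = [300/1283; -190/1283]
x' = x̄ + K·y = [753/1283, -92/1283]
P' = (I − K·H)·P̄ = [7508/1283 10812/1283; 10812/1283 16503/1283]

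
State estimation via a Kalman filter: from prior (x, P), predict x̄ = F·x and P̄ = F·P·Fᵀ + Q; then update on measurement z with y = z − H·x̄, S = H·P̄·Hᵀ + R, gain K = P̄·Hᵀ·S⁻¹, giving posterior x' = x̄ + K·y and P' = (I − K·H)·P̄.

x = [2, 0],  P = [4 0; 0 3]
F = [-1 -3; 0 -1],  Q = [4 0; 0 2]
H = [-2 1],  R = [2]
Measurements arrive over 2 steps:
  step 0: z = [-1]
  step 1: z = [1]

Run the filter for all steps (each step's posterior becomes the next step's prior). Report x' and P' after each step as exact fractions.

step 0: x̄ = F·x = [-2, 0]
step 0: P̄ = F·P·Fᵀ + Q = [35 9; 9 5]
step 0: y = z − H·x̄ = [-5]
step 0: S = H·P̄·Hᵀ + R = [111]
step 0: K = P̄·Hᵀ·S⁻¹ = [-61/111; -13/111]
step 0: x' = x̄ + K·y = [83/111, 65/111]
step 0: P' = (I − K·H)·P̄ = [164/111 206/111; 206/111 386/111]
step 1: x̄ = F·x = [-278/111, -65/111]
step 1: P̄ = F·P·Fᵀ + Q = [5318/111 1364/111; 1364/111 608/111]
step 1: y = z − H·x̄ = [-380/111]
step 1: S = H·P̄·Hᵀ + R = [16646/111]
step 1: K = P̄·Hᵀ·S⁻¹ = [-4636/8323; -1060/8323]
step 1: x' = x̄ + K·y = [-4974/8323, -1245/8323]
step 1: P' = (I − K·H)·P̄ = [11502/8323 13732/8323; 13732/8323 25344/8323]

step 0: x' = [83/111, 65/111], P' = [164/111 206/111; 206/111 386/111]
step 1: x' = [-4974/8323, -1245/8323], P' = [11502/8323 13732/8323; 13732/8323 25344/8323]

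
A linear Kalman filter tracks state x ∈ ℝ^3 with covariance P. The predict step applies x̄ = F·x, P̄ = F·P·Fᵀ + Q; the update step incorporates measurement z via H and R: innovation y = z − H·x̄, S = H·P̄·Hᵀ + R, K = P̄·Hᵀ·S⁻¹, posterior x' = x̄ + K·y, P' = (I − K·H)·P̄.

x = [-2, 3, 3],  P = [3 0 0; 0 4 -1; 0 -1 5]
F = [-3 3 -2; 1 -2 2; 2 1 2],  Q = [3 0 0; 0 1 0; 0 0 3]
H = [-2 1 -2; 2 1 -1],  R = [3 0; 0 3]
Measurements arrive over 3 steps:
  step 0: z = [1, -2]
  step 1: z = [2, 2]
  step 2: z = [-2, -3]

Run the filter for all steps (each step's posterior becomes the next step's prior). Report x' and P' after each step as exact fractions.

step 0: x̄ = F·x = [9, -2, 5]
step 0: P̄ = F·P·Fᵀ + Q = [98 -63 -30; -63 48 20; -30 20 35]
step 0: y = z − H·x̄ = [31, -13]
step 0: S = H·P̄·Hᵀ + R = [515 -274; -274 306]
step 0: K = P̄·Hᵀ·S⁻¹ = [-8116/41257 29419/82514; 7076/41257 -6877/41257; -8745/41257 -35885/82514]
step 0: x' = x̄ + K·y = [-143013/82514, 226243/41257, 336885/82514]
step 0: P' = (I − K·H)·P̄ = [60907/82514 -70116/41257 -106675/82514; -70116/41257 358206/41257 238605/41257; -106675/82514 238605/41257 371515/82514]
step 1: x̄ = F·x = [1112727/82514, -374215/82514, 420115/41257]
step 1: P̄ = F·P·Fᵀ + Q = [4247029/82514 -1603841/82514 1426314/41257; -1603841/82514 811677/82514 -499362/41257; 1426314/41257 -499362/41257 1594077/41257]
step 1: y = z − H·x̄ = [4445157/82514, -845981/82514]
step 1: S = H·P̄·Hᵀ + R = [64031235/82514 -12509215/82514; -12509215/82514 5407061/82514]
step 1: K = P̄·Hᵀ·S⁻¹ = [-12098918/65699789 21068891/65699789; 182446058/2299492615 -34428329/459898523; -626950557/2299492615 -160943637/459898523]
step 1: x' = x̄ + K·y = [18184279/65699789, 1164957509/2299492615, -2108911001/2299492615]
step 1: P' = (I − K·H)·P̄ = [33452628/65699789 -38005668/65699789 -34307085/65699789; -38005668/65699789 6401002236/2299492615 4257030411/2299492615; -34307085/65699789 4257030411/2299492615 4269689016/2299492615]
step 2: x̄ = F·x = [5803345234/2299492615, -1182257451/459898523, -254280709/328498945]
step 2: P̄ = F·P·Fᵀ + Q = [50574062061/2299492615 -3758558586/459898523 2877743574/328498945; -3758558586/459898523 2522931587/459898523 -145986228/65699789; 2877743574/328498945 -145986228/65699789 5308992627/328498945]
step 2: y = z − H·x̄ = [9359062567/2299492615, -14373846021/2299492615]
step 2: S = H·P̄·Hᵀ + R = [627224061364/2299492615 -140315549627/2299492615; -140315549627/2299492615 113443376581/2299492615]
step 2: K = P̄·Hᵀ·S⁻¹ = [-1369543795374/7460480860159 2397289589928/7460480860159; 589594189412/7460480860159 -576908392351/7460480860159; -2009177851709/7460480860159 -2615586011290/7460480860159]
step 2: x' = x̄ + K·y = [-1730891168516/7460480860159, -13172733810718/7460480860159, 2397317905878/7460480860159]
step 2: P' = (I − K·H)·P̄ = [3795470385381/7460480860159 -4280453386596/7460480860159 -3881381385618/7460480860159; -4280453386596/7460480860159 20452487397234/7460480860159 13622305801095/7460480860159; -3881381385618/7460480860159 13622305801095/7460480860159 13706301063729/7460480860159]

step 0: x' = [-143013/82514, 226243/41257, 336885/82514], P' = [60907/82514 -70116/41257 -106675/82514; -70116/41257 358206/41257 238605/41257; -106675/82514 238605/41257 371515/82514]
step 1: x' = [18184279/65699789, 1164957509/2299492615, -2108911001/2299492615], P' = [33452628/65699789 -38005668/65699789 -34307085/65699789; -38005668/65699789 6401002236/2299492615 4257030411/2299492615; -34307085/65699789 4257030411/2299492615 4269689016/2299492615]
step 2: x' = [-1730891168516/7460480860159, -13172733810718/7460480860159, 2397317905878/7460480860159], P' = [3795470385381/7460480860159 -4280453386596/7460480860159 -3881381385618/7460480860159; -4280453386596/7460480860159 20452487397234/7460480860159 13622305801095/7460480860159; -3881381385618/7460480860159 13622305801095/7460480860159 13706301063729/7460480860159]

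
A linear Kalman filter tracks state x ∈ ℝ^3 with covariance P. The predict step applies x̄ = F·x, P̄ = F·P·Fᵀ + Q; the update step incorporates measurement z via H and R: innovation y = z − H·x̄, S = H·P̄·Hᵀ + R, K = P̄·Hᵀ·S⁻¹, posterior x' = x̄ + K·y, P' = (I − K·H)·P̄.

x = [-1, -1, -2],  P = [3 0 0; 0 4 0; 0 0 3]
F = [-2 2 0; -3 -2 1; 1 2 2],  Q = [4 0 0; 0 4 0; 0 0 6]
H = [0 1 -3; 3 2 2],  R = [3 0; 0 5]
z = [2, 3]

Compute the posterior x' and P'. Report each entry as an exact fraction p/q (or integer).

x' = [41668/18725, -16172/18725, -533/535]
P' = [172783/18725 -751503/74900 -3571/1070; -751503/74900 3529023/299600 15711/4280; -3571/1070 15711/4280 629/428]

x̄ = F·x = [0, 3, -7]
P̄ = F·P·Fᵀ + Q = [32 2 10; 2 50 -19; 10 -19 37]
y = z − H·x̄ = [-22, 11]
S = H·P̄·Hᵀ + R = [500 -130; -130 633]
K = P̄·Hᵀ·S⁻¹ = [-531/74900 1409/7490; 76571/299600 4791/29960; -1053/4280 23/428]
x' = x̄ + K·y = [41668/18725, -16172/18725, -533/535]
P' = (I − K·H)·P̄ = [172783/18725 -751503/74900 -3571/1070; -751503/74900 3529023/299600 15711/4280; -3571/1070 15711/4280 629/428]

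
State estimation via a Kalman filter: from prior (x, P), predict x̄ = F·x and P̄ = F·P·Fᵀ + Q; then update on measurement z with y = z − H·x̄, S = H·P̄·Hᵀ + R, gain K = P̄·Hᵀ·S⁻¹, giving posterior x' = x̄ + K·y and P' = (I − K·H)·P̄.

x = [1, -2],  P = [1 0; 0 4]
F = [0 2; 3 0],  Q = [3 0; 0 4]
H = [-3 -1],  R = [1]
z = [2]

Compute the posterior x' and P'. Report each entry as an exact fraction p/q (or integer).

x' = [-341/185, 646/185]
P' = [266/185 -741/185; -741/185 2236/185]

x̄ = F·x = [-4, 3]
P̄ = F·P·Fᵀ + Q = [19 0; 0 13]
y = z − H·x̄ = [-7]
S = H·P̄·Hᵀ + R = [185]
K = P̄·Hᵀ·S⁻¹ = [-57/185; -13/185]
x' = x̄ + K·y = [-341/185, 646/185]
P' = (I − K·H)·P̄ = [266/185 -741/185; -741/185 2236/185]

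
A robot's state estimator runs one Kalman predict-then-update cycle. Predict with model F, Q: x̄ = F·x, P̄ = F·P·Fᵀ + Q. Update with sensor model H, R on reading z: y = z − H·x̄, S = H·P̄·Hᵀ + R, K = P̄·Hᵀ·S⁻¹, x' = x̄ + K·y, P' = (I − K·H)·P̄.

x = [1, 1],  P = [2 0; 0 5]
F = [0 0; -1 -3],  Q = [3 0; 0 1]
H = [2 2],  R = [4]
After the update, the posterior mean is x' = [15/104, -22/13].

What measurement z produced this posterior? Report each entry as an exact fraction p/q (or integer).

z = [-3]

x̄ = F·x = [0, -4]
P̄ = F·P·Fᵀ + Q = [3 0; 0 48]
S = H·P̄·Hᵀ + R = [208]
K = P̄·Hᵀ·S⁻¹ = [3/104; 6/13]
x' − x̄ = [15/104, 30/13] = K·y
y = (KᵀK)⁻¹·Kᵀ·(x' − x̄) = [5]
z = y + H·x̄ = [5] + [-8] = [-3]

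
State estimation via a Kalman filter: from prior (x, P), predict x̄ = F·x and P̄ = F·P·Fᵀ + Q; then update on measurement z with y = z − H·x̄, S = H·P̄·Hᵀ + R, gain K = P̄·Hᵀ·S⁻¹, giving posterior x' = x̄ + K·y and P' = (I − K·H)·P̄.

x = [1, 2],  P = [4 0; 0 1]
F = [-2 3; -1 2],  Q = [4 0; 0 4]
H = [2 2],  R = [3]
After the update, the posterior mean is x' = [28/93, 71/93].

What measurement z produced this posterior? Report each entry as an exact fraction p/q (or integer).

x̄ = F·x = [4, 3]
P̄ = F·P·Fᵀ + Q = [29 14; 14 12]
S = H·P̄·Hᵀ + R = [279]
K = P̄·Hᵀ·S⁻¹ = [86/279; 52/279]
x' − x̄ = [-344/93, -208/93] = K·y
y = (KᵀK)⁻¹·Kᵀ·(x' − x̄) = [-12]
z = y + H·x̄ = [-12] + [14] = [2]

z = [2]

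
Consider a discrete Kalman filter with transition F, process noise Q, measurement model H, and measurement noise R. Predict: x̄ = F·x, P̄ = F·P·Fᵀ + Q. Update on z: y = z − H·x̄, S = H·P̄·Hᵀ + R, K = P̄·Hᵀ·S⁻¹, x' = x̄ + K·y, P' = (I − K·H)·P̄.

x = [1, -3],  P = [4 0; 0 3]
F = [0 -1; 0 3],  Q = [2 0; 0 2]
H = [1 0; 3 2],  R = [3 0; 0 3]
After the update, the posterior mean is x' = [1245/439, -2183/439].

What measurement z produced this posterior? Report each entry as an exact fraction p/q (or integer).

z = [3, -1]

x̄ = F·x = [3, -9]
P̄ = F·P·Fᵀ + Q = [5 -9; -9 29]
S = H·P̄·Hᵀ + R = [8 -3; -3 56]
K = P̄·Hᵀ·S⁻¹ = [271/439 -9/439; -411/439 221/439]
x' − x̄ = [-72/439, 1768/439] = K·y
y = (KᵀK)⁻¹·Kᵀ·(x' − x̄) = [0, 8]
z = y + H·x̄ = [0, 8] + [3, -9] = [3, -1]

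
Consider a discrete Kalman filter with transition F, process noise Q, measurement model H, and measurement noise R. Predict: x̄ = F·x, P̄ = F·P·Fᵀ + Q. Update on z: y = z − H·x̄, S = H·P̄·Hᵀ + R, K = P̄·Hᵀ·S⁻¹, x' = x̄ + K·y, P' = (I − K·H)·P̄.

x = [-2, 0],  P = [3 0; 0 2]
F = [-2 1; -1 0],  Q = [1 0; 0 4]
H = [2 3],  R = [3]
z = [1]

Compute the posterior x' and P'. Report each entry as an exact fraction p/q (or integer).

x̄ = F·x = [4, 2]
P̄ = F·P·Fᵀ + Q = [15 6; 6 7]
y = z − H·x̄ = [-13]
S = H·P̄·Hᵀ + R = [198]
K = P̄·Hᵀ·S⁻¹ = [8/33; 1/6]
x' = x̄ + K·y = [28/33, -1/6]
P' = (I − K·H)·P̄ = [37/11 -2; -2 3/2]

x' = [28/33, -1/6]
P' = [37/11 -2; -2 3/2]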